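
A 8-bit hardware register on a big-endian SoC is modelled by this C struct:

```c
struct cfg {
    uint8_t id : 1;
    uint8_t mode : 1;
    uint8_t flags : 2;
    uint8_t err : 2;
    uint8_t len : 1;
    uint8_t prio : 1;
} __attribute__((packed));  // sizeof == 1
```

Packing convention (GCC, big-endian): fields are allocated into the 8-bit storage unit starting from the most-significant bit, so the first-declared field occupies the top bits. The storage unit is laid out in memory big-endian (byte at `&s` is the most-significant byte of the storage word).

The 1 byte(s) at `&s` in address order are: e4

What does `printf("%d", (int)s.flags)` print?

[0]=0xe4 (big-endian) → word 0xe4
id [7+:1] = (word>>7) & 0x1 = 1
mode [6+:1] = (word>>6) & 0x1 = 1
flags [4+:2] = (word>>4) & 0x3 = 2  ←
err [2+:2] = (word>>2) & 0x3 = 1
len [1+:1] = (word>>1) & 0x1 = 0
prio [0+:1] = (word>>0) & 0x1 = 0

2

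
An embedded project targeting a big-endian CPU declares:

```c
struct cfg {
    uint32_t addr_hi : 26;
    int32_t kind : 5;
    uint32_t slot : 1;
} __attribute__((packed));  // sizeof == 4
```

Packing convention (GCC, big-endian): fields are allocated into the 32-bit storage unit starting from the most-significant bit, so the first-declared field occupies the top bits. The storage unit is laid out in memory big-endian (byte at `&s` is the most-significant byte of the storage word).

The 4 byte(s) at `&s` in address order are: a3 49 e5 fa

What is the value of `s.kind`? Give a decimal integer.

[0]=0xa3 [1]=0x49 [2]=0xe5 [3]=0xfa (big-endian) → word 0xa349e5fa
addr_hi [6+:26] = (word>>6) & 0x3ffffff = 42805143
kind [1+:5] = (word>>1) & 0x1f = 29  ←
slot [0+:1] = (word>>0) & 0x1 = 0
kind signed 5b, MSB=1: 29 - 32 = -3

-3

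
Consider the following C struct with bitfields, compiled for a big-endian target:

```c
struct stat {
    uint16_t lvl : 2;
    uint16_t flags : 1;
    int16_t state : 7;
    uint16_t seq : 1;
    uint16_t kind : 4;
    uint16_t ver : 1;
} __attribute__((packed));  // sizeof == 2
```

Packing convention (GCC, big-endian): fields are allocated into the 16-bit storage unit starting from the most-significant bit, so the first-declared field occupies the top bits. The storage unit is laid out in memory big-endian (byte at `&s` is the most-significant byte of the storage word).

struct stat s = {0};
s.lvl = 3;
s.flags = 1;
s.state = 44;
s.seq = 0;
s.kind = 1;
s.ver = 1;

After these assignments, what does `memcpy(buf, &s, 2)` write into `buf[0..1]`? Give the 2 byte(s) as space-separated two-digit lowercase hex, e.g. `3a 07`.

[14+:2] lvl=3 & 0x3 = 0x3; word=0xc000
[13+:1] flags=1 & 0x1 = 0x1; word=0xe000
[6+:7] state=44 & 0x7f = 0x2c; word=0xeb00
[5+:1] seq=0 & 0x1 = 0x0; word=0xeb00
[1+:4] kind=1 & 0xf = 0x1; word=0xeb02
[0+:1] ver=1 & 0x1 = 0x1; word=0xeb03
word = 0xeb03 → big-endian bytes:
  [0]=0xeb  [1]=0x03

eb 03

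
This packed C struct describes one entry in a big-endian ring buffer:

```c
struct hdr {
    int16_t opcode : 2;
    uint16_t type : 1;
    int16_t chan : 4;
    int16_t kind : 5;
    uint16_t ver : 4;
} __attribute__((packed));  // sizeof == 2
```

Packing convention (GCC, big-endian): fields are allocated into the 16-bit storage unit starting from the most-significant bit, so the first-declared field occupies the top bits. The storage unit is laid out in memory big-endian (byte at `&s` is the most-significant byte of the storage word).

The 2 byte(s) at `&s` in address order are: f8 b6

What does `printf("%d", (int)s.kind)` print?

[0]=0xf8 [1]=0xb6 (big-endian) → word 0xf8b6
opcode [14+:2] = (word>>14) & 0x3 = 3
type [13+:1] = (word>>13) & 0x1 = 1
chan [9+:4] = (word>>9) & 0xf = 12
kind [4+:5] = (word>>4) & 0x1f = 11  ←
ver [0+:4] = (word>>0) & 0xf = 6
kind signed 5b, MSB=0: value = 11

11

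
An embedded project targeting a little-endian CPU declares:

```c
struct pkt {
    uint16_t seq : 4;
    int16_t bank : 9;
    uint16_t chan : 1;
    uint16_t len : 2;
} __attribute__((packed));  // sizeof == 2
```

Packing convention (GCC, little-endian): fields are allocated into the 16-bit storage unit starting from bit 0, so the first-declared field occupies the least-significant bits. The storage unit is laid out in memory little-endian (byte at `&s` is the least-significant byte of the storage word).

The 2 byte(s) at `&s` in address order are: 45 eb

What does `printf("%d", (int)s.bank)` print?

[0]=0x45 [1]=0xeb (little-endian) → word 0xeb45
seq:4 @ bit 0 → (0xeb45>>0)&0xf = 0x5
bank:9 @ bit 4 → (0xeb45>>4)&0x1ff = 0xb4  ←
chan:1 @ bit 13 → (0xeb45>>13)&0x1 = 0x1
len:2 @ bit 14 → (0xeb45>>14)&0x3 = 0x3
bank signed 9b, MSB=0: value = 180

180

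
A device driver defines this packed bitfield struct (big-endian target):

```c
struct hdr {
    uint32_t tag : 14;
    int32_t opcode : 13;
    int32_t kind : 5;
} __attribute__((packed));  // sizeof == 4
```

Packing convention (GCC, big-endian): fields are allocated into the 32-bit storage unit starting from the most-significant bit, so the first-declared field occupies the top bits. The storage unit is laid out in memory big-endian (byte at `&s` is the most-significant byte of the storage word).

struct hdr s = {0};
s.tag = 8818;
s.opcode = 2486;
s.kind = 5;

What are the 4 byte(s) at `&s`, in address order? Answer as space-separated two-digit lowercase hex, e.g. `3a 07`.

tag:14 = 8818 → 0x2272 << 18 → word 0x89c80000
opcode:13 = 2486 → 0x9b6 << 5 → word 0x89c936c0
kind:5 = 5 → 0x5 << 0 → word 0x89c936c5
word = 0x89c936c5 → big-endian bytes:
  [0]=0x89  [1]=0xc9  [2]=0x36  [3]=0xc5

89 c9 36 c5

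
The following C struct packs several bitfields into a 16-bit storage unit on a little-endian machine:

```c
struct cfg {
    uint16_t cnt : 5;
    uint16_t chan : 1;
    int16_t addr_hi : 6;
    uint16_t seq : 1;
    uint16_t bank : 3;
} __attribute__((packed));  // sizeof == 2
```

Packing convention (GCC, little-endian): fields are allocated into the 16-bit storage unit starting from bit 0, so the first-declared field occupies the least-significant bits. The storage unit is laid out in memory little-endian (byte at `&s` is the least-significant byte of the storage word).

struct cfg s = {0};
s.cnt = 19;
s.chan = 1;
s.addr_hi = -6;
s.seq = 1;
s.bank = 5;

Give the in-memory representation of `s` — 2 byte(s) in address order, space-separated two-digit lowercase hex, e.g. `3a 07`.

b3 be

[0+:5] cnt=19 & 0x1f = 0x13; word=0x0013
[5+:1] chan=1 & 0x1 = 0x1; word=0x0033
[6+:6] addr_hi=-6 & 0x3f = 0x3a; word=0x0eb3
[12+:1] seq=1 & 0x1 = 0x1; word=0x1eb3
[13+:3] bank=5 & 0x7 = 0x5; word=0xbeb3
word = 0xbeb3 → little-endian bytes:
  [0]=0xb3  [1]=0xbe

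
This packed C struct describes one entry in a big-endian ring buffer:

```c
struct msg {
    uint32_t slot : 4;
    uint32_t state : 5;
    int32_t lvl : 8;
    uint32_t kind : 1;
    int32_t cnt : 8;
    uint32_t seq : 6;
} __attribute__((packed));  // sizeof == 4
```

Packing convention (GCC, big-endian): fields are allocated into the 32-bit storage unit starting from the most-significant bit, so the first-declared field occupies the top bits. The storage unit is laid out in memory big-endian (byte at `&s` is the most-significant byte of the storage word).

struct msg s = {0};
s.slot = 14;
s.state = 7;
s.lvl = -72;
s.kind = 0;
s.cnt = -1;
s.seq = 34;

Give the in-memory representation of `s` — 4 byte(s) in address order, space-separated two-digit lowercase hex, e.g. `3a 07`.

e3 dc 3f e2

slot (4b) val=14 bits=0xe at bit 28: 0xe0000000
state (5b) val=7 bits=0x7 at bit 23: 0xe3800000
lvl (8b) val=-72 bits=0xb8 at bit 15: 0xe3dc0000
kind (1b) val=0 bits=0x0 at bit 14: 0xe3dc0000
cnt (8b) val=-1 bits=0xff at bit 6: 0xe3dc3fc0
seq (6b) val=34 bits=0x22 at bit 0: 0xe3dc3fe2
word = 0xe3dc3fe2 → big-endian bytes:
  [0]=0xe3  [1]=0xdc  [2]=0x3f  [3]=0xe2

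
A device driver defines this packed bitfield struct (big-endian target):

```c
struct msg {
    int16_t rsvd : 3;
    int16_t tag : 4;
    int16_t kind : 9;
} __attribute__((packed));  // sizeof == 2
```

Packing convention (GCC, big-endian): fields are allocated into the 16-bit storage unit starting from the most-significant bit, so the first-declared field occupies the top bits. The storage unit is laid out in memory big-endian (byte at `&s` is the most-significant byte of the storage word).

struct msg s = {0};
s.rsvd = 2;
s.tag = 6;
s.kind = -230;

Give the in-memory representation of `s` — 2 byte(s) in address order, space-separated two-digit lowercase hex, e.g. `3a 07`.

4d 1a

rsvd (3b) val=2 bits=0x2 at bit 13: 0x4000
tag (4b) val=6 bits=0x6 at bit 9: 0x4c00
kind (9b) val=-230 bits=0x11a at bit 0: 0x4d1a
word = 0x4d1a → big-endian bytes:
  [0]=0x4d  [1]=0x1a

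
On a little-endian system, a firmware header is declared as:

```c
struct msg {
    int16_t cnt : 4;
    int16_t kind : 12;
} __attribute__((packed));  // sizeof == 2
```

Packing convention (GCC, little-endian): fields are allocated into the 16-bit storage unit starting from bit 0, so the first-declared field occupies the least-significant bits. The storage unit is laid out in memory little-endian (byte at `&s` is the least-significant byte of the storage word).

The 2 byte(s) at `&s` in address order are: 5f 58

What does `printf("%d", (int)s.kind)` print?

[0]=0x5f [1]=0x58 (little-endian) → word 0x585f
cnt:4 @ bit 0 → (0x585f>>0)&0xf = 0xf
kind:12 @ bit 4 → (0x585f>>4)&0xfff = 0x585  ←
kind signed 12b, MSB=0: value = 1413

1413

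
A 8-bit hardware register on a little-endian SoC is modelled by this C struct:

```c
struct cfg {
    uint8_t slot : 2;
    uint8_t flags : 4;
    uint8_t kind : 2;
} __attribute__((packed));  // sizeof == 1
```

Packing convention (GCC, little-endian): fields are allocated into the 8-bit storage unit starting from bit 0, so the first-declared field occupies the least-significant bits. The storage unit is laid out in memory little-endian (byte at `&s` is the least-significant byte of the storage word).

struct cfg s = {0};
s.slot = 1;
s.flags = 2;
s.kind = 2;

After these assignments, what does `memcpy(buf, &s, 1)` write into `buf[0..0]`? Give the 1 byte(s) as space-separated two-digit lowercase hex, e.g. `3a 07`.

89

slot:2 = 1 → 0x1 << 0 → word 0x01
flags:4 = 2 → 0x2 << 2 → word 0x09
kind:2 = 2 → 0x2 << 6 → word 0x89
word = 0x89 → little-endian bytes:
  [0]=0x89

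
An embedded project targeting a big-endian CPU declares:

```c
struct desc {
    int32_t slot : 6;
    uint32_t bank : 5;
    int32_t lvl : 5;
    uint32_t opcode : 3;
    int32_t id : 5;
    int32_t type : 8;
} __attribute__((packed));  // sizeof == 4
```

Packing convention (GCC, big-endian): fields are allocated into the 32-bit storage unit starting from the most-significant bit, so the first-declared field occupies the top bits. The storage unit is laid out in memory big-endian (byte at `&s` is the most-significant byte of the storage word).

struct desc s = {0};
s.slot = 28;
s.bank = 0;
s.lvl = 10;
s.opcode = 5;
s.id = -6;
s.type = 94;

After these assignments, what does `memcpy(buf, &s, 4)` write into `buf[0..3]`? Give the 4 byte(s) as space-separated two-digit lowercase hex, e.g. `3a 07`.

slot (6b) val=28 bits=0x1c at bit 26: 0x70000000
bank (5b) val=0 bits=0x0 at bit 21: 0x70000000
lvl (5b) val=10 bits=0xa at bit 16: 0x700a0000
opcode (3b) val=5 bits=0x5 at bit 13: 0x700aa000
id (5b) val=-6 bits=0x1a at bit 8: 0x700aba00
type (8b) val=94 bits=0x5e at bit 0: 0x700aba5e
word = 0x700aba5e → big-endian bytes:
  [0]=0x70  [1]=0x0a  [2]=0xba  [3]=0x5e

70 0a ba 5e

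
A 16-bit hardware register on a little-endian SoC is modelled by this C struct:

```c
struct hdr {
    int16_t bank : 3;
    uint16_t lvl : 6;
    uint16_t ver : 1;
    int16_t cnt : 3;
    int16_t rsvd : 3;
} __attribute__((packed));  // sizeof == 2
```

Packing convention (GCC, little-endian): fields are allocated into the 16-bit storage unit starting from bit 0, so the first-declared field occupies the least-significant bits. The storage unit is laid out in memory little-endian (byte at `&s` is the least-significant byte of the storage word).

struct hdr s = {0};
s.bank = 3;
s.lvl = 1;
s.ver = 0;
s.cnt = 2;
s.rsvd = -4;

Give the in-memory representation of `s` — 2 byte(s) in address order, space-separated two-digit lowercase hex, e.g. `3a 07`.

0b 88

bank (3b) val=3 bits=0x3 at bit 0: 0x0003
lvl (6b) val=1 bits=0x1 at bit 3: 0x000b
ver (1b) val=0 bits=0x0 at bit 9: 0x000b
cnt (3b) val=2 bits=0x2 at bit 10: 0x080b
rsvd (3b) val=-4 bits=0x4 at bit 13: 0x880b
word = 0x880b → little-endian bytes:
  [0]=0x0b  [1]=0x88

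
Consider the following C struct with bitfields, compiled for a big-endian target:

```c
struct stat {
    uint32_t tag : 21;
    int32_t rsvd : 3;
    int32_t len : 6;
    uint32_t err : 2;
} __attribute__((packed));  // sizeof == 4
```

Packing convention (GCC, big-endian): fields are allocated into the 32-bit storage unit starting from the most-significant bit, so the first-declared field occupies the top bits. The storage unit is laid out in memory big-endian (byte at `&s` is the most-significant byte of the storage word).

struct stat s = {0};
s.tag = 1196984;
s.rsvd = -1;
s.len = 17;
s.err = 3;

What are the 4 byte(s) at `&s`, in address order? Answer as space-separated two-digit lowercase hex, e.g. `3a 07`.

92 1d c7 47

tag (21b) val=1196984 bits=0x1243b8 at bit 11: 0x921dc000
rsvd (3b) val=-1 bits=0x7 at bit 8: 0x921dc700
len (6b) val=17 bits=0x11 at bit 2: 0x921dc744
err (2b) val=3 bits=0x3 at bit 0: 0x921dc747
word = 0x921dc747 → big-endian bytes:
  [0]=0x92  [1]=0x1d  [2]=0xc7  [3]=0x47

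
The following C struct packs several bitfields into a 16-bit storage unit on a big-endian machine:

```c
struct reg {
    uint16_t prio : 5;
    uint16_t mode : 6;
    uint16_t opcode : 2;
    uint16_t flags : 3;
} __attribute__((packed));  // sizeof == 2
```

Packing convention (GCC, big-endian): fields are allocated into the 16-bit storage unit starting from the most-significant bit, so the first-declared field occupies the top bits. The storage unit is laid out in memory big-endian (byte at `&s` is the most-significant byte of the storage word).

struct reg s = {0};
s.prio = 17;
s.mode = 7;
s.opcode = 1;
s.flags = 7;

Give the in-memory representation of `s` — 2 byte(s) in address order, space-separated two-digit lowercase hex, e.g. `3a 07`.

88 ef

prio (5b) val=17 bits=0x11 at bit 11: 0x8800
mode (6b) val=7 bits=0x7 at bit 5: 0x88e0
opcode (2b) val=1 bits=0x1 at bit 3: 0x88e8
flags (3b) val=7 bits=0x7 at bit 0: 0x88ef
word = 0x88ef → big-endian bytes:
  [0]=0x88  [1]=0xef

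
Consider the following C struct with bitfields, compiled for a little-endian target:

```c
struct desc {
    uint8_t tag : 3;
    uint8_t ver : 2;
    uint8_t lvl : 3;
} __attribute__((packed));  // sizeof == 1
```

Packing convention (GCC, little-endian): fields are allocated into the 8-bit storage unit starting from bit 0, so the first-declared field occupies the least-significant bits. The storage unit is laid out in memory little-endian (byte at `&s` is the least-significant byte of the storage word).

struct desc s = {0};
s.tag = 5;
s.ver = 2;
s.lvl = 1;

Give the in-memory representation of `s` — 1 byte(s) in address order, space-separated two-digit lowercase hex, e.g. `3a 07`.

35

[0+:3] tag=5 & 0x7 = 0x5; word=0x05
[3+:2] ver=2 & 0x3 = 0x2; word=0x15
[5+:3] lvl=1 & 0x7 = 0x1; word=0x35
word = 0x35 → little-endian bytes:
  [0]=0x35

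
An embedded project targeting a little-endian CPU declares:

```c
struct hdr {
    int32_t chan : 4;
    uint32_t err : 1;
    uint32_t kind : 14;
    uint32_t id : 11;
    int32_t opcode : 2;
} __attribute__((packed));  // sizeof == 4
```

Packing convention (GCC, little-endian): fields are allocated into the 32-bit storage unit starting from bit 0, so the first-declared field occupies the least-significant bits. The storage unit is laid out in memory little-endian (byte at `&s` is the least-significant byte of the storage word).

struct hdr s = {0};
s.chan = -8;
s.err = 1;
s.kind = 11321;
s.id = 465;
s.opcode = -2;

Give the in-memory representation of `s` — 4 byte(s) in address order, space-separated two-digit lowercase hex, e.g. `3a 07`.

chan (4b) val=-8 bits=0x8 at bit 0: 0x00000008
err (1b) val=1 bits=0x1 at bit 4: 0x00000018
kind (14b) val=11321 bits=0x2c39 at bit 5: 0x00058738
id (11b) val=465 bits=0x1d1 at bit 19: 0x0e8d8738
opcode (2b) val=-2 bits=0x2 at bit 30: 0x8e8d8738
word = 0x8e8d8738 → little-endian bytes:
  [0]=0x38  [1]=0x87  [2]=0x8d  [3]=0x8e

38 87 8d 8e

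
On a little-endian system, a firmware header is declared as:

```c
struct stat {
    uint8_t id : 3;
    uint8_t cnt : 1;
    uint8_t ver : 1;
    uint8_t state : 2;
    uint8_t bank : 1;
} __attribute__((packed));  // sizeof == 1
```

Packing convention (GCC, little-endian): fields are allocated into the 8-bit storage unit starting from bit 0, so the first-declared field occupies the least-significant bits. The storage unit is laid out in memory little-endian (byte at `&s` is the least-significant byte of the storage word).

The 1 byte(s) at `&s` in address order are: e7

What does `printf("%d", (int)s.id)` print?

7

[0]=0xe7 (little-endian) → word 0xe7
id:3 @ bit 0 → (0xe7>>0)&0x7 = 0x7  ←
cnt:1 @ bit 3 → (0xe7>>3)&0x1 = 0x0
ver:1 @ bit 4 → (0xe7>>4)&0x1 = 0x0
state:2 @ bit 5 → (0xe7>>5)&0x3 = 0x3
bank:1 @ bit 7 → (0xe7>>7)&0x1 = 0x1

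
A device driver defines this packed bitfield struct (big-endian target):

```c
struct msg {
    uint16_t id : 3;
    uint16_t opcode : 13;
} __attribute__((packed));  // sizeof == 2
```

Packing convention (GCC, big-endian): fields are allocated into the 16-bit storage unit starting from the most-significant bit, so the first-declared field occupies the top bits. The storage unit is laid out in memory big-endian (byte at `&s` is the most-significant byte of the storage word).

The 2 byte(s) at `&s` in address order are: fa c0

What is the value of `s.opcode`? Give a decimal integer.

[0]=0xfa [1]=0xc0 (big-endian) → word 0xfac0
id [13+:3] = (word>>13) & 0x7 = 7
opcode [0+:13] = (word>>0) & 0x1fff = 6848  ←

6848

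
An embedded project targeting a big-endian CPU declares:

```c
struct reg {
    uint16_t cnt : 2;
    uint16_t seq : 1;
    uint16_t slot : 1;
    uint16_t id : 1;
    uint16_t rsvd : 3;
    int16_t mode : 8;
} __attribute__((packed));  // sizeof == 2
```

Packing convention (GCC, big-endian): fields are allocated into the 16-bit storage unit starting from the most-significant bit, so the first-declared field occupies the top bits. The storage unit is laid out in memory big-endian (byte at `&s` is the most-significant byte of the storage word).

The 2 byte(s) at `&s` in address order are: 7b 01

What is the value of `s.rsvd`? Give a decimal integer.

3

[0]=0x7b [1]=0x01 (big-endian) → word 0x7b01
cnt [14+:2] = (word>>14) & 0x3 = 1
seq [13+:1] = (word>>13) & 0x1 = 1
slot [12+:1] = (word>>12) & 0x1 = 1
id [11+:1] = (word>>11) & 0x1 = 1
rsvd [8+:3] = (word>>8) & 0x7 = 3  ←
mode [0+:8] = (word>>0) & 0xff = 1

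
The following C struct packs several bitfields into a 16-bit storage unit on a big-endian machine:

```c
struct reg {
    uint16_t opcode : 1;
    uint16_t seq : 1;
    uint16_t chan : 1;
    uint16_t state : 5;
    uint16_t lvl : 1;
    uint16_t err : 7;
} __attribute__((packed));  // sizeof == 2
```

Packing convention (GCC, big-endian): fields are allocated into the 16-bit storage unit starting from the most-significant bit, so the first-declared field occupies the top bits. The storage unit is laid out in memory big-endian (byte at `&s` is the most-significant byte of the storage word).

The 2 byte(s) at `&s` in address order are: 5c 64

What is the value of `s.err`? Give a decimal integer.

[0]=0x5c [1]=0x64 (big-endian) → word 0x5c64
opcode:1 @ bit 15 → (0x5c64>>15)&0x1 = 0x0
seq:1 @ bit 14 → (0x5c64>>14)&0x1 = 0x1
chan:1 @ bit 13 → (0x5c64>>13)&0x1 = 0x0
state:5 @ bit 8 → (0x5c64>>8)&0x1f = 0x1c
lvl:1 @ bit 7 → (0x5c64>>7)&0x1 = 0x0
err:7 @ bit 0 → (0x5c64>>0)&0x7f = 0x64  ←

100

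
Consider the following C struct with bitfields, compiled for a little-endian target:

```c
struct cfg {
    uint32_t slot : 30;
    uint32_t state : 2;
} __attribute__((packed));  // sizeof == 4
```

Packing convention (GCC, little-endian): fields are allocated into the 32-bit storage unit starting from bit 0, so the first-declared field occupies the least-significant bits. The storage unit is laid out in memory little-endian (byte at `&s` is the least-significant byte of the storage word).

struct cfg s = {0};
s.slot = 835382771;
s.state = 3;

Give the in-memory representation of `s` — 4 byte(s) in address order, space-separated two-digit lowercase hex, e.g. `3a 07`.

f3 ed ca f1

slot (30b) val=835382771 bits=0x31caedf3 at bit 0: 0x31caedf3
state (2b) val=3 bits=0x3 at bit 30: 0xf1caedf3
word = 0xf1caedf3 → little-endian bytes:
  [0]=0xf3  [1]=0xed  [2]=0xca  [3]=0xf1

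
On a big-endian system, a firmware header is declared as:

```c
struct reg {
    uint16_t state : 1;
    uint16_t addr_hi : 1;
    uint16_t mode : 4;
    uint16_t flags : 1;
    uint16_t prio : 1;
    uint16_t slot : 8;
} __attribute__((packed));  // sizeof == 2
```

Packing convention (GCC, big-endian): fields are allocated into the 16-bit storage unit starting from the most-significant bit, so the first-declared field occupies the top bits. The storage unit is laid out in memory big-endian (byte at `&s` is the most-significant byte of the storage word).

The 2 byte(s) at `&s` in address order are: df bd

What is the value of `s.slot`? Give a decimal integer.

[0]=0xdf [1]=0xbd (big-endian) → word 0xdfbd
state:1 @ bit 15 → (0xdfbd>>15)&0x1 = 0x1
addr_hi:1 @ bit 14 → (0xdfbd>>14)&0x1 = 0x1
mode:4 @ bit 10 → (0xdfbd>>10)&0xf = 0x7
flags:1 @ bit 9 → (0xdfbd>>9)&0x1 = 0x1
prio:1 @ bit 8 → (0xdfbd>>8)&0x1 = 0x1
slot:8 @ bit 0 → (0xdfbd>>0)&0xff = 0xbd  ←

189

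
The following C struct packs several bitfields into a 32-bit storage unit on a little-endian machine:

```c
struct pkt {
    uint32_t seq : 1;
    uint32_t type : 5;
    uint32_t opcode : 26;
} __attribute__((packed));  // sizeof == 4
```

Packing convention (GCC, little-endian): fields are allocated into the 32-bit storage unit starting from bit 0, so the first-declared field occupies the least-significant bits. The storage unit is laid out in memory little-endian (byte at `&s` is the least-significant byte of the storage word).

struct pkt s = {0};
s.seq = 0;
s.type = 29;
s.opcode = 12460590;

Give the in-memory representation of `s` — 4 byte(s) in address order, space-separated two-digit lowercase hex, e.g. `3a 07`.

ba 8b 88 2f

seq (1b) val=0 bits=0x0 at bit 0: 0x00000000
type (5b) val=29 bits=0x1d at bit 1: 0x0000003a
opcode (26b) val=12460590 bits=0xbe222e at bit 6: 0x2f888bba
word = 0x2f888bba → little-endian bytes:
  [0]=0xba  [1]=0x8b  [2]=0x88  [3]=0x2f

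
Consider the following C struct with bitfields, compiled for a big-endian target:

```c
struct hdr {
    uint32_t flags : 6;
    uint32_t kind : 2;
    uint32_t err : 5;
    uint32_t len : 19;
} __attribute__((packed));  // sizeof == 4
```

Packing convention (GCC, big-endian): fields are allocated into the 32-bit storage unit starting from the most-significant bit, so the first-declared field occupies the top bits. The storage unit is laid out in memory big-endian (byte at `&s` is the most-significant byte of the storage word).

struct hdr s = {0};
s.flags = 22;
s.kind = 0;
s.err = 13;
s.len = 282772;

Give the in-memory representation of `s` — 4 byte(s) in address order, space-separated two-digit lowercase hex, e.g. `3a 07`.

flags:6 = 22 → 0x16 << 26 → word 0x58000000
kind:2 = 0 → 0x0 << 24 → word 0x58000000
err:5 = 13 → 0xd << 19 → word 0x58680000
len:19 = 282772 → 0x45094 << 0 → word 0x586c5094
word = 0x586c5094 → big-endian bytes:
  [0]=0x58  [1]=0x6c  [2]=0x50  [3]=0x94

58 6c 50 94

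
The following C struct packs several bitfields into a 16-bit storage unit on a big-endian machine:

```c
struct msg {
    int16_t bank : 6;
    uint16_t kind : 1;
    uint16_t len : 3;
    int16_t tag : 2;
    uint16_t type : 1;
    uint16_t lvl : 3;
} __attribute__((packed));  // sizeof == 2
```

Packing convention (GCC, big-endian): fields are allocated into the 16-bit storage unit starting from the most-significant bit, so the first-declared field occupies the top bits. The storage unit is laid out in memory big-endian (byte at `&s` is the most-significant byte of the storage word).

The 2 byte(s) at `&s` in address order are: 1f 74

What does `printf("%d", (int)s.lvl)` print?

4

[0]=0x1f [1]=0x74 (big-endian) → word 0x1f74
bank [10+:6] = (word>>10) & 0x3f = 7
kind [9+:1] = (word>>9) & 0x1 = 1
len [6+:3] = (word>>6) & 0x7 = 5
tag [4+:2] = (word>>4) & 0x3 = 3
type [3+:1] = (word>>3) & 0x1 = 0
lvl [0+:3] = (word>>0) & 0x7 = 4  ←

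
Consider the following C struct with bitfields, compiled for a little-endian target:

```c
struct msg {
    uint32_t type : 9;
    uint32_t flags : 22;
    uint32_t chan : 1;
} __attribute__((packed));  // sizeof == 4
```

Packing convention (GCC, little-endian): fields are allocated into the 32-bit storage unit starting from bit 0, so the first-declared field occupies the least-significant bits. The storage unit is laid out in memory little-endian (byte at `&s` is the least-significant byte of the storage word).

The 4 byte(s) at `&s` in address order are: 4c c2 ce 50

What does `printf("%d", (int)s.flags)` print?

2647905

[0]=0x4c [1]=0xc2 [2]=0xce [3]=0x50 (little-endian) → word 0x50cec24c
type:9 @ bit 0 → (0x50cec24c>>0)&0x1ff = 0x4c
flags:22 @ bit 9 → (0x50cec24c>>9)&0x3fffff = 0x286761  ←
chan:1 @ bit 31 → (0x50cec24c>>31)&0x1 = 0x0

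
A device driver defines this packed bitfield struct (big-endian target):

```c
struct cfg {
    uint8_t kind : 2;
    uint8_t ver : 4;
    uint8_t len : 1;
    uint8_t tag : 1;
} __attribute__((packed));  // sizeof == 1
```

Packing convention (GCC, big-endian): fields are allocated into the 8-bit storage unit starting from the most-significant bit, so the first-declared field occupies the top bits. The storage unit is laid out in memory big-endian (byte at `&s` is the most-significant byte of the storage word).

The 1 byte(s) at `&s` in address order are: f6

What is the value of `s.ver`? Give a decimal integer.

[0]=0xf6 (big-endian) → word 0xf6
kind [6+:2] = (word>>6) & 0x3 = 3
ver [2+:4] = (word>>2) & 0xf = 13  ←
len [1+:1] = (word>>1) & 0x1 = 1
tag [0+:1] = (word>>0) & 0x1 = 0

13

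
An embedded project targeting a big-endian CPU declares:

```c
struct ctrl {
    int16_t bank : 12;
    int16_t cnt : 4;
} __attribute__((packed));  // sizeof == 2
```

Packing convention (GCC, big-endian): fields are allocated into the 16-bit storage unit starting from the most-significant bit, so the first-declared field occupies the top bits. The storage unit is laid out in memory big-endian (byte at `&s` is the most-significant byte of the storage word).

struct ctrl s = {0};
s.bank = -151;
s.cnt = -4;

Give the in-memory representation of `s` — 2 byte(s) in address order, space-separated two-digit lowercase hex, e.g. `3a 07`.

f6 9c

bank:12 = -151 → 0xf69 << 4 → word 0xf690
cnt:4 = -4 → 0xc << 0 → word 0xf69c
word = 0xf69c → big-endian bytes:
  [0]=0xf6  [1]=0x9c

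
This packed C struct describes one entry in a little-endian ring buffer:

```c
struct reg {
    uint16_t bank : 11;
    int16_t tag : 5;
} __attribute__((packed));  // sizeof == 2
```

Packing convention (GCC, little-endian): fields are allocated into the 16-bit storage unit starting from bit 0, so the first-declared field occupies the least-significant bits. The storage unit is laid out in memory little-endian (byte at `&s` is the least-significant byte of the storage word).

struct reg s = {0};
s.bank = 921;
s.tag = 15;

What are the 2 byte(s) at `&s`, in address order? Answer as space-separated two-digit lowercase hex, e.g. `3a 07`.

bank (11b) val=921 bits=0x399 at bit 0: 0x0399
tag (5b) val=15 bits=0xf at bit 11: 0x7b99
word = 0x7b99 → little-endian bytes:
  [0]=0x99  [1]=0x7b

99 7b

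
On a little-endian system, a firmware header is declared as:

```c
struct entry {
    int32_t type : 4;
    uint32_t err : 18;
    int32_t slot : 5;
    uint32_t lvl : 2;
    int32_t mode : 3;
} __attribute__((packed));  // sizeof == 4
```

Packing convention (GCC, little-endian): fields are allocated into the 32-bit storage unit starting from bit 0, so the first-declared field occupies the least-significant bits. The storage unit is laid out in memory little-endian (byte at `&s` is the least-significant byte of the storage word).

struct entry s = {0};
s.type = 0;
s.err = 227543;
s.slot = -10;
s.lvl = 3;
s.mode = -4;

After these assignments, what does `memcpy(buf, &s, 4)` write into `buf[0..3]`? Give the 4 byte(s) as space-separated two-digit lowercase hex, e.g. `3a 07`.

type:4 = 0 → 0x0 << 0 → word 0x00000000
err:18 = 227543 → 0x378d7 << 4 → word 0x00378d70
slot:5 = -10 → 0x16 << 22 → word 0x05b78d70
lvl:2 = 3 → 0x3 << 27 → word 0x1db78d70
mode:3 = -4 → 0x4 << 29 → word 0x9db78d70
word = 0x9db78d70 → little-endian bytes:
  [0]=0x70  [1]=0x8d  [2]=0xb7  [3]=0x9d

70 8d b7 9d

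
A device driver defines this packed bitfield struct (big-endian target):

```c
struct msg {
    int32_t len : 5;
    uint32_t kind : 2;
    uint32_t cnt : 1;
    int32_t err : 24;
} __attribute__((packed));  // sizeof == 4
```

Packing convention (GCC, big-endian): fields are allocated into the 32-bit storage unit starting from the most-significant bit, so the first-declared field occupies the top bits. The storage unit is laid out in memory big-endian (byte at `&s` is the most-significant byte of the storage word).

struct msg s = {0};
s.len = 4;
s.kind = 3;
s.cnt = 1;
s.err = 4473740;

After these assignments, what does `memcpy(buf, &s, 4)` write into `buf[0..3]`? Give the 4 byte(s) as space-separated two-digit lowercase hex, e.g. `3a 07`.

27 44 43 8c

len (5b) val=4 bits=0x4 at bit 27: 0x20000000
kind (2b) val=3 bits=0x3 at bit 25: 0x26000000
cnt (1b) val=1 bits=0x1 at bit 24: 0x27000000
err (24b) val=4473740 bits=0x44438c at bit 0: 0x2744438c
word = 0x2744438c → big-endian bytes:
  [0]=0x27  [1]=0x44  [2]=0x43  [3]=0x8c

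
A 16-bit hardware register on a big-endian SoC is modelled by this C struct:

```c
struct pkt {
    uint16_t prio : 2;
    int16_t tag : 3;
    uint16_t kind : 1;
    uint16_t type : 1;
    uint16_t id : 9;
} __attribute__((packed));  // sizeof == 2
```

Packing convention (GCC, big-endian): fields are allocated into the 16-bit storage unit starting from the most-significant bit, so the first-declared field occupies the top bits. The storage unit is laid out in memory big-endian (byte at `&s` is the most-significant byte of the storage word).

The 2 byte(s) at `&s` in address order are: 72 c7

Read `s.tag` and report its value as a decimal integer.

-2

[0]=0x72 [1]=0xc7 (big-endian) → word 0x72c7
prio:2 @ bit 14 → (0x72c7>>14)&0x3 = 0x1
tag:3 @ bit 11 → (0x72c7>>11)&0x7 = 0x6  ←
kind:1 @ bit 10 → (0x72c7>>10)&0x1 = 0x0
type:1 @ bit 9 → (0x72c7>>9)&0x1 = 0x1
id:9 @ bit 0 → (0x72c7>>0)&0x1ff = 0xc7
tag signed 3b, MSB=1: 6 - 8 = -2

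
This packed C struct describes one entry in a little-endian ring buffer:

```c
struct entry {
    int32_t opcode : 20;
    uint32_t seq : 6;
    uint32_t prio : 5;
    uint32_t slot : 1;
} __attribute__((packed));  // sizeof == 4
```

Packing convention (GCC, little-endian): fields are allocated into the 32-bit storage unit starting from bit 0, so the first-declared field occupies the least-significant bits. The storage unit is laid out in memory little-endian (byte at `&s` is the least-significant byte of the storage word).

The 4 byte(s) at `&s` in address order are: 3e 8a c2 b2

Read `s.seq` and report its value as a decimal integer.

[0]=0x3e [1]=0x8a [2]=0xc2 [3]=0xb2 (little-endian) → word 0xb2c28a3e
opcode [0+:20] = (word>>0) & 0xfffff = 166462
seq [20+:6] = (word>>20) & 0x3f = 44  ←
prio [26+:5] = (word>>26) & 0x1f = 12
slot [31+:1] = (word>>31) & 0x1 = 1

44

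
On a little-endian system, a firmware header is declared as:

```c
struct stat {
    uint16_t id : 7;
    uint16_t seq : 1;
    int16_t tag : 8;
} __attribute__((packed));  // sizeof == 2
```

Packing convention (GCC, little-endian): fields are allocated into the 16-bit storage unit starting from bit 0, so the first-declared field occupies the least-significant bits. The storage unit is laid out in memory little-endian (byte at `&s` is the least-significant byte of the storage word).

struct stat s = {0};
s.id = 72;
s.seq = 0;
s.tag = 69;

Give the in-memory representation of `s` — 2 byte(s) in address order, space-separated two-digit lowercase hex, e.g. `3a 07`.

id (7b) val=72 bits=0x48 at bit 0: 0x0048
seq (1b) val=0 bits=0x0 at bit 7: 0x0048
tag (8b) val=69 bits=0x45 at bit 8: 0x4548
word = 0x4548 → little-endian bytes:
  [0]=0x48  [1]=0x45

48 45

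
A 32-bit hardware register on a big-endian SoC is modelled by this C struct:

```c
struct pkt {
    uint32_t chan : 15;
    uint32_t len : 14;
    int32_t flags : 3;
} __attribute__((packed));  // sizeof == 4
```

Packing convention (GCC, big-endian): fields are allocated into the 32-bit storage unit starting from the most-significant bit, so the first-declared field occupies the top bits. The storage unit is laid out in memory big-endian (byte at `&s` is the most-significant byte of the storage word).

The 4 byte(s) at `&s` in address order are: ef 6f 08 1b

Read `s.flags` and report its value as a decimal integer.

[0]=0xef [1]=0x6f [2]=0x08 [3]=0x1b (big-endian) → word 0xef6f081b
chan:15 @ bit 17 → (0xef6f081b>>17)&0x7fff = 0x77b7
len:14 @ bit 3 → (0xef6f081b>>3)&0x3fff = 0x2103
flags:3 @ bit 0 → (0xef6f081b>>0)&0x7 = 0x3  ←
flags signed 3b, MSB=0: value = 3

3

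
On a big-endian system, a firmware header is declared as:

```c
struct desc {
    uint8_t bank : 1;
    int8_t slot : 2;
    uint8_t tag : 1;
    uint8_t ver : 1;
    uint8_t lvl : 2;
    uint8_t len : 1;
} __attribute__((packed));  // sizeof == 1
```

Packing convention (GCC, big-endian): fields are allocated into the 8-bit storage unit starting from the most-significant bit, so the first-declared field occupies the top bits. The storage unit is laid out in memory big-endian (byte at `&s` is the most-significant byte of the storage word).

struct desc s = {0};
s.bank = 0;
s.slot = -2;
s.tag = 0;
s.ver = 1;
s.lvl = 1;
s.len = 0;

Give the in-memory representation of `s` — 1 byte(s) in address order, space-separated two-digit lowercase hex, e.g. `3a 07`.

bank:1 = 0 → 0x0 << 7 → word 0x00
slot:2 = -2 → 0x2 << 5 → word 0x40
tag:1 = 0 → 0x0 << 4 → word 0x40
ver:1 = 1 → 0x1 << 3 → word 0x48
lvl:2 = 1 → 0x1 << 1 → word 0x4a
len:1 = 0 → 0x0 << 0 → word 0x4a
word = 0x4a → big-endian bytes:
  [0]=0x4a

4a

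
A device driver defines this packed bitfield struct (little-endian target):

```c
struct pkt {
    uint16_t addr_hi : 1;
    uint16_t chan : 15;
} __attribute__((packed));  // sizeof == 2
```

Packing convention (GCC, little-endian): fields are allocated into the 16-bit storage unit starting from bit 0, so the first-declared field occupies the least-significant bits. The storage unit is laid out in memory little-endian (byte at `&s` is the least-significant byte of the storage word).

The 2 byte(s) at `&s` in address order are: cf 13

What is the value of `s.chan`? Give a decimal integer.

[0]=0xcf [1]=0x13 (little-endian) → word 0x13cf
addr_hi [0+:1] = (word>>0) & 0x1 = 1
chan [1+:15] = (word>>1) & 0x7fff = 2535  ←

2535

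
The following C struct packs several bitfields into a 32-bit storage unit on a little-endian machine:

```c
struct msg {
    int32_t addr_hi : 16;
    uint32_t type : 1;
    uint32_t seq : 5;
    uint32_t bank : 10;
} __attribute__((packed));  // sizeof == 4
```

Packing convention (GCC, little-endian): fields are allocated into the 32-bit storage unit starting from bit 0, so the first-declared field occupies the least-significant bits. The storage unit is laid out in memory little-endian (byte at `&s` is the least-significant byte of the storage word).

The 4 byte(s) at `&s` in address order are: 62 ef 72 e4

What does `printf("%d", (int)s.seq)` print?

[0]=0x62 [1]=0xef [2]=0x72 [3]=0xe4 (little-endian) → word 0xe472ef62
addr_hi:16 @ bit 0 → (0xe472ef62>>0)&0xffff = 0xef62
type:1 @ bit 16 → (0xe472ef62>>16)&0x1 = 0x0
seq:5 @ bit 17 → (0xe472ef62>>17)&0x1f = 0x19  ←
bank:10 @ bit 22 → (0xe472ef62>>22)&0x3ff = 0x391

25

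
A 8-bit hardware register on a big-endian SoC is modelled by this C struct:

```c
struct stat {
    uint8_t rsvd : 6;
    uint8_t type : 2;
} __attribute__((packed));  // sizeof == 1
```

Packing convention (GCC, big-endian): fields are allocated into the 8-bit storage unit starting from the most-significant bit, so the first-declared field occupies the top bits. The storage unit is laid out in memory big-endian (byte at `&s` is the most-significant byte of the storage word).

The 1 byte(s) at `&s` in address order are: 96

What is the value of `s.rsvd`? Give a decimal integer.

[0]=0x96 (big-endian) → word 0x96
rsvd [2+:6] = (word>>2) & 0x3f = 37  ←
type [0+:2] = (word>>0) & 0x3 = 2

37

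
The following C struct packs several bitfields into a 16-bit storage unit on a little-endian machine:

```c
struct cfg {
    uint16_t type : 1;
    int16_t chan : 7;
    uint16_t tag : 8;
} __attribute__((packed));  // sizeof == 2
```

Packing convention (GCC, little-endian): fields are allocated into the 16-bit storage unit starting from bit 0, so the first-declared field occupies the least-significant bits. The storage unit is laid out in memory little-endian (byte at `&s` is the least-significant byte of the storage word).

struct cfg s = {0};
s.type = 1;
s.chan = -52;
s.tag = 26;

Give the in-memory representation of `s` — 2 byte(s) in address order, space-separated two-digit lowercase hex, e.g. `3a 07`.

[0+:1] type=1 & 0x1 = 0x1; word=0x0001
[1+:7] chan=-52 & 0x7f = 0x4c; word=0x0099
[8+:8] tag=26 & 0xff = 0x1a; word=0x1a99
word = 0x1a99 → little-endian bytes:
  [0]=0x99  [1]=0x1a

99 1a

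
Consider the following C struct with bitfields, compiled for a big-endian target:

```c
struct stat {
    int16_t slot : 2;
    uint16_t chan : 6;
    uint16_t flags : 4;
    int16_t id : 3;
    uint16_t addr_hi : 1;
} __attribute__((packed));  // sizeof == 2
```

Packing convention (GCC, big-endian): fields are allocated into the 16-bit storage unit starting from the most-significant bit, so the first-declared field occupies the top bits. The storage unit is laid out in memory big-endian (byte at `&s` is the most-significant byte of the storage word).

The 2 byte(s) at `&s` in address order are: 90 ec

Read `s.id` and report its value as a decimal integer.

-2

[0]=0x90 [1]=0xec (big-endian) → word 0x90ec
slot:2 @ bit 14 → (0x90ec>>14)&0x3 = 0x2
chan:6 @ bit 8 → (0x90ec>>8)&0x3f = 0x10
flags:4 @ bit 4 → (0x90ec>>4)&0xf = 0xe
id:3 @ bit 1 → (0x90ec>>1)&0x7 = 0x6  ←
addr_hi:1 @ bit 0 → (0x90ec>>0)&0x1 = 0x0
id signed 3b, MSB=1: 6 - 8 = -2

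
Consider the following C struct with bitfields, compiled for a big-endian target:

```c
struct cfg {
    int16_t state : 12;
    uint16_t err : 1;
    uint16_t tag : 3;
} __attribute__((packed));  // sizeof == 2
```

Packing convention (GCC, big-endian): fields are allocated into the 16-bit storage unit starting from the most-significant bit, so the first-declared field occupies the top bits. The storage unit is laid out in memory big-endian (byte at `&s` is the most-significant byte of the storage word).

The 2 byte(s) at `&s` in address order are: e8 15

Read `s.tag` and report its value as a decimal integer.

[0]=0xe8 [1]=0x15 (big-endian) → word 0xe815
state:12 @ bit 4 → (0xe815>>4)&0xfff = 0xe81
err:1 @ bit 3 → (0xe815>>3)&0x1 = 0x0
tag:3 @ bit 0 → (0xe815>>0)&0x7 = 0x5  ←

5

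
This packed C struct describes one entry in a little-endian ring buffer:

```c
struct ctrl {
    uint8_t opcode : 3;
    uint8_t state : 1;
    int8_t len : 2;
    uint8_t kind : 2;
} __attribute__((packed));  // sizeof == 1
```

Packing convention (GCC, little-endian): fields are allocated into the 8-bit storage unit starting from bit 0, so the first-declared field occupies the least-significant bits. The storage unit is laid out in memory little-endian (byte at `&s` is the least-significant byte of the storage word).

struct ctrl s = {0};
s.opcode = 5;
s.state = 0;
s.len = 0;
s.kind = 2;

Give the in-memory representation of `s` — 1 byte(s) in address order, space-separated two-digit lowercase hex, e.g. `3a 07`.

opcode (3b) val=5 bits=0x5 at bit 0: 0x05
state (1b) val=0 bits=0x0 at bit 3: 0x05
len (2b) val=0 bits=0x0 at bit 4: 0x05
kind (2b) val=2 bits=0x2 at bit 6: 0x85
word = 0x85 → little-endian bytes:
  [0]=0x85

85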